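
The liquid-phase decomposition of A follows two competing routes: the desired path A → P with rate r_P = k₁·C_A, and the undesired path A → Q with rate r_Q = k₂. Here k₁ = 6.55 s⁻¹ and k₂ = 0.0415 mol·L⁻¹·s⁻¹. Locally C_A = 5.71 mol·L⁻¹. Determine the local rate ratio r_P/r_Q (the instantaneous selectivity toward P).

S_{P/Q} = r_P/r_Q = (k₁·C_A)/(k₂) = (k₁/k₂)·C_A.
= (6.55×5.710) / (0.0415) = 37.40/0.04150 = 901.

901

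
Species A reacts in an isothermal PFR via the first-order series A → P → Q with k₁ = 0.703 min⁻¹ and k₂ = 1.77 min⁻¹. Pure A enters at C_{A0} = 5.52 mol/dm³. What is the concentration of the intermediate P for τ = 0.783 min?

For first-order series with pure A initially, C_P(τ) = k₁C_{A0}/(k₂−k₁)·(e^(−k₁τ) − e^(−k₂τ)).
e^(−k₁τ) = e^(−0.703×0.783) = e^(−0.5504) = 0.5767; e^(−k₂τ) = e^(−1.386) = 0.2501.
C_P = 0.703×5.52/(1.77−0.703) × (0.5767−0.2501) = 3.637×0.3266 = 1.188 mol/dm³.

1.19 mol/dm³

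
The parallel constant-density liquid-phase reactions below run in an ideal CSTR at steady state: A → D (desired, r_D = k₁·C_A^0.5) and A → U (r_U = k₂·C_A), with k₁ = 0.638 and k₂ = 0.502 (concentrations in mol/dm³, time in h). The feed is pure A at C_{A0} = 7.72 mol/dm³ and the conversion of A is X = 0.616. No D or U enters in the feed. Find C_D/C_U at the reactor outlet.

Exit C_A = C_{A0}(1−X) = 7.72×0.384 = 2.964 mol/dm³.
Rates in a CSTR are evaluated at the outlet concentration: r_D = 0.638×2.964^0.5 = 1.098, r_U = 0.502×2.964 = 1.488.
Overall selectivity = C_D/C_U = r_Dτ/(r_Uτ) = r_D/r_U = 0.738.

0.738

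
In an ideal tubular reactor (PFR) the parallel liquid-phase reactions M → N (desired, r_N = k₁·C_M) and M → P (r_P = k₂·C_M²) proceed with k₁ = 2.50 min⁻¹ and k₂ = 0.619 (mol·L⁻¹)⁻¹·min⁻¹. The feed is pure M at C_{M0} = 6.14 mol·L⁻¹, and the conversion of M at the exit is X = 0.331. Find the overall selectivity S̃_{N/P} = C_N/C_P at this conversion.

0.794

C_M = C_{M0}(1−X) = 4.108 mol·L⁻¹.
Along a PFR/batch, dC_N/dC_M = −r_N/(r_N+r_P) = −k₁/(k₁+k₂·C_M).
Integrating from C_{M0} to C_M: C_N = (2.50/0.619)·ln[(2.50+0.619·6.14)/(2.50+0.619·4.11)] = 4.039·ln(6.301/5.043) = 0.8995 mol·L⁻¹.
C_P = (C_{M0}−C_M)−C_N = 1.133 mol·L⁻¹; S̃_{N/P} = 0.8995/1.133 = 0.794.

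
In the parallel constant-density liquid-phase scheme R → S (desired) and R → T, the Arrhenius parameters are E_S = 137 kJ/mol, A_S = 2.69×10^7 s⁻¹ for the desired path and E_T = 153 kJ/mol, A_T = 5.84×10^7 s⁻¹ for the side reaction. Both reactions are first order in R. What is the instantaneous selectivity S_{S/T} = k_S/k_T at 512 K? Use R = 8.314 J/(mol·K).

Since both paths have the same order in R, the concentration cancels and S_{S/T} = k_S/k_T = (A_S/A_T)·exp[(E_T−E_S)/(RT)].
(E_T−E_S)/(RT) = (153−137)×10³/(8.314×512) = 16000/4257 = 3.759.
k_S/k_T = (2.69×10^7/5.84×10^7)·exp(3.759) = 0.4606 × 42.89 = 19.8.
Since E_S < E_T, lowering the temperature improves selectivity toward S.

19.8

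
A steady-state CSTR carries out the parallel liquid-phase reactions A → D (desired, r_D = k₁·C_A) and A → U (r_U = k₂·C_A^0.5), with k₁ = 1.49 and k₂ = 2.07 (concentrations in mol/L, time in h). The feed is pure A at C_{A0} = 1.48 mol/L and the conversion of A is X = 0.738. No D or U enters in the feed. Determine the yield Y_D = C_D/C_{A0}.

0.228

Exit C_A = C_{A0}(1−X) = 1.48×0.262 = 0.3878 mol/L.
In a CSTR the entire volume is at exit conditions, so r_D = 1.49×0.3878 = 0.5778 and r_U = 2.07×0.3878^0.5 = 1.289.
Fraction of consumed A going to D: r_D/(r_D+r_U) = 0.3095.
C_D = 0.3095·C_{A0}·X = 0.3095×1.48×0.738 = 0.338 mol/L; Y_D = C_D/C_{A0} = 0.228.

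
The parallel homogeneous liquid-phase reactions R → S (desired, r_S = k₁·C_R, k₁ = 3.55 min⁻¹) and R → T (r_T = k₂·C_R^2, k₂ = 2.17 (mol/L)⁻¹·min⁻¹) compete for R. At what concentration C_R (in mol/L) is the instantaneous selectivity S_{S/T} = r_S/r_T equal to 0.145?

11.3 mol/L

S_{S/T} = (k₁/k₂)·C_R⁻¹ ⇒ C_R = (S·k₂/k₁)^(-1).
= (0.145×2.17/3.55)^(-1) = (0.08863)^(-1) = 11.3 mol/L.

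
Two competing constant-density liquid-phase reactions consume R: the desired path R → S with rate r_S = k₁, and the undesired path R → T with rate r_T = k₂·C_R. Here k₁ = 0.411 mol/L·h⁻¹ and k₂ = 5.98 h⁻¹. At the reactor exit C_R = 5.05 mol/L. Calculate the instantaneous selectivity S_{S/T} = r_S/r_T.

0.0136

S_{S/T} = r_S/r_T = (k₁)/(k₂·C_R) = (k₁/k₂)·C_R⁻¹.
= (0.411) / (5.98×5.050) = 0.4110/30.20 = 0.0136.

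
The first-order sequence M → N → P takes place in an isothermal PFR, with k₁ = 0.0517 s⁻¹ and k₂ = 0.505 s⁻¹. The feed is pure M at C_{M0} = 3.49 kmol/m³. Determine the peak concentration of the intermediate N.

At the optimum, C_{N,max}/C_{M0} = (k₁/k₂)^[k₂/(k₂−k₁)].
= (0.0517/0.505)^(0.505/(0.505−0.0517)) = (0.1024)^(1.114) = 0.07894.
C_{N,max} = 0.07894×3.49 = 0.276 kmol/m³.

0.276 kmol/m³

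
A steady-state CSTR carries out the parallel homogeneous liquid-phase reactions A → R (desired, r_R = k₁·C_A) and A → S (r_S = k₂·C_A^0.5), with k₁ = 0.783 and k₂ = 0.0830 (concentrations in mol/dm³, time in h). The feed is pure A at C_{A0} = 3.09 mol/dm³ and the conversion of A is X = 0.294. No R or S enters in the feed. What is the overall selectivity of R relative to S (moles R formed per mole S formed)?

13.9

Exit C_A = C_{A0}(1−X) = 3.09×0.706 = 2.182 mol/dm³.
Rates in a CSTR are evaluated at the outlet concentration: r_R = 0.783×2.182 = 1.708, r_S = 0.0830×2.182^0.5 = 0.1226.
Overall selectivity = C_R/C_S = r_Rτ/(r_Sτ) = r_R/r_S = 13.9.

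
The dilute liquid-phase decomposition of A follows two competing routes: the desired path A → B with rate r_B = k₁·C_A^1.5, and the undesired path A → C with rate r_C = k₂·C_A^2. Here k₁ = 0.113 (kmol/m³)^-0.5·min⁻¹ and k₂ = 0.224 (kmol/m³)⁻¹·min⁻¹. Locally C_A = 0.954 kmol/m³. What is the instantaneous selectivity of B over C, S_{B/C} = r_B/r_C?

0.516

S_{B/C} = r_B/r_C = (k₁·C_A^1.5)/(k₂·C_A^2) = (k₁/k₂)·C_A^-0.5.
= (0.113×0.9540^1.5) / (0.224×0.9540^2) = 0.1053/0.2039 = 0.516.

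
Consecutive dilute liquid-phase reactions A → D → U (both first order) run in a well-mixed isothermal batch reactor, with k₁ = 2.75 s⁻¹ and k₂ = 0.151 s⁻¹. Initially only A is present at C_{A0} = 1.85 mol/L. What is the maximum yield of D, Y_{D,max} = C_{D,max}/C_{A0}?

0.845

Evaluating C_D at t_opt = ln(k₂/k₁)/(k₂−k₁) gives C_{D,max}/C_{A0} = (k₁/k₂)^[k₂/(k₂−k₁)].
= (2.75/0.151)^(0.151/(0.151−2.75)) = (18.21)^(-0.05810) = 0.8448.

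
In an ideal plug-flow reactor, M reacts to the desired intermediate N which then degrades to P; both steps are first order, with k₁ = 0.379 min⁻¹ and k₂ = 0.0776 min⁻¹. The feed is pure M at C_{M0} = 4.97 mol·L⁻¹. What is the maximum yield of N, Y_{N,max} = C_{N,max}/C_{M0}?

Evaluating C_N at τ_opt = ln(k₂/k₁)/(k₂−k₁) gives C_{N,max}/C_{M0} = (k₁/k₂)^[k₂/(k₂−k₁)].
= (0.379/0.0776)^(0.0776/(0.0776−0.379)) = (4.884)^(-0.2575) = 0.6648.

0.665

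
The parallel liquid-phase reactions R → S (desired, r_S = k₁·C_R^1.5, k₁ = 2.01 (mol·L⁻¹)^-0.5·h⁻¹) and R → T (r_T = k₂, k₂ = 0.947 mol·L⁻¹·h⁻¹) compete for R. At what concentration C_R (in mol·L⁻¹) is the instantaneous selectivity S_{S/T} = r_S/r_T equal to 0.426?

S_{S/T} = (k₁/k₂)·C_R^1.5 ⇒ C_R = (S·k₂/k₁)^(1/1.5).
= (0.426×0.947/2.01)^(0.6667) = (0.2007)^(0.6667) = 0.343 mol·L⁻¹.

0.343 mol·L⁻¹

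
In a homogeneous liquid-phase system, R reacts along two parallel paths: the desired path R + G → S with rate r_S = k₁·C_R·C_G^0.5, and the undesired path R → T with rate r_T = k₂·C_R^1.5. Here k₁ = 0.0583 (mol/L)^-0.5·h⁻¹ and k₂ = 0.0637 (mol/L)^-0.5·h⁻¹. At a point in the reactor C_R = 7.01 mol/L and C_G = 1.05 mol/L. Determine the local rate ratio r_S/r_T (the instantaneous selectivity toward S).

0.354

S_{S/T} = r_S/r_T = (k₁·C_R·C_G^0.5)/(k₂·C_R^1.5) = (k₁/k₂)·C_R^-0.5·C_G^0.5.
= (0.0583×7.010×1.050^0.5) / (0.0637×7.010^1.5) = 0.4188/1.182 = 0.354.
The undesired path is higher order in R, so low C_R (CSTR or dilute feed) favours S.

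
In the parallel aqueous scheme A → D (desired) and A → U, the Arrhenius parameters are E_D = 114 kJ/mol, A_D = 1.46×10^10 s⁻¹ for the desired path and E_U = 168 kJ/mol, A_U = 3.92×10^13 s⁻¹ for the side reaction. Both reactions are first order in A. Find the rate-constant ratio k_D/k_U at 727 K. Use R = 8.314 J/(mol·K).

2.83

Since both paths have the same order in A, the concentration cancels and S_{D/U} = k_D/k_U = (A_D/A_U)·exp[(E_U−E_D)/(RT)].
(E_U−E_D)/(RT) = (168−114)×10³/(8.314×727) = 54000/6044 = 8.934.
k_D/k_U = (1.46×10^10/3.92×10^13)·exp(8.934) = 3.724×10^-4 × 7586 = 2.83.
Since E_D < E_U, lowering the temperature improves selectivity toward D.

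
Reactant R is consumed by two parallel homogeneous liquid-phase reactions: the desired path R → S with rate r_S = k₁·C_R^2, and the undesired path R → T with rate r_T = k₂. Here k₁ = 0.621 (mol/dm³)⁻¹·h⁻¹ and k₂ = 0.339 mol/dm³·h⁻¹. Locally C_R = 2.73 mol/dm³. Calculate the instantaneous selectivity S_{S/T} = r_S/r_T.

S_{S/T} = r_S/r_T = (k₁·C_R^2)/(k₂) = (k₁/k₂)·C_R^2.
= (0.621×2.730^2) / (0.339) = 4.628/0.3390 = 13.7.

13.7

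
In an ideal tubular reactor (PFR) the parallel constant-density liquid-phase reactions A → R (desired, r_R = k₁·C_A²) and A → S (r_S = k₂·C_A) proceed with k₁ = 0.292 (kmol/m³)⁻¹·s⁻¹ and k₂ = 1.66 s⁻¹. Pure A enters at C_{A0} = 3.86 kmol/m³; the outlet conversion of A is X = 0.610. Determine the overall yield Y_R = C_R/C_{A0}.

0.193

C_A = C_{A0}(1−X) = 1.505 kmol/m³.
Along a PFR/batch, dC_S/dC_A = −r_S/(r_R+r_S) = −k₂/(k₂+k₁·C_A).
Integrating from C_{A0} to C_A: C_S = (1.66/0.292)·ln[(1.66+0.292·3.86)/(1.66+0.292·1.51)] = 5.685·ln(2.787/2.100) = 1.610 kmol/m³.
Then C_R = (C_{A0}−C_A) − C_S = 2.355 − 1.610 = 0.7442 kmol/m³.
Y_R = C_R/C_{A0} = 0.7442/3.86 = 0.193.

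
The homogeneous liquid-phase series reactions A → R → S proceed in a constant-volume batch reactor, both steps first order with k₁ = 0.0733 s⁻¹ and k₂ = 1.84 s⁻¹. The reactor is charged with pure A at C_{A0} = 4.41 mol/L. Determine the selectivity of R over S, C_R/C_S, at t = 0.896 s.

0.944

The intermediate concentration in a first-order A→B→C sequence is C_R = k₁C_{A0}(e^(−k₁t) − e^(−k₂t))/(k₂−k₁).
e^(−k₁t) = e^(−0.0733×0.896) = e^(−0.06568) = 0.9364; e^(−k₂t) = e^(−1.649) = 0.1923.
C_R = 0.0733×4.41/(1.84−0.0733) × (0.9364−0.1923) = 0.1830×0.7441 = 0.1362 mol/L.
C_A = C_{A0}e^(−k₁t) = 4.130 mol/L, so C_S = C_{A0}−C_A−C_R = 0.1442 mol/L; C_R/C_S = 0.944.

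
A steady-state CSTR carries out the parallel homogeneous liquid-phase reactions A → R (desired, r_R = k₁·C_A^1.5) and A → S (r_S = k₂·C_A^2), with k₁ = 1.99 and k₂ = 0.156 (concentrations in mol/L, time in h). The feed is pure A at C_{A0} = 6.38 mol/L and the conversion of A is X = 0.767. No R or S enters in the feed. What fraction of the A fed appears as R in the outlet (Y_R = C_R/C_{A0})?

Exit C_A = C_{A0}(1−X) = 6.38×0.233 = 1.487 mol/L.
A CSTR operates uniformly at the exit composition, giving r_R = 3.607 and r_S = 0.3447 (each k·C_A^n at C_A = 1.487).
Fraction of consumed A going to R: r_R/(r_R+r_S) = 0.9128.
C_R = 0.9128·C_{A0}·X = 0.9128×6.38×0.767 = 4.47 mol/L; Y_R = C_R/C_{A0} = 0.700.

0.700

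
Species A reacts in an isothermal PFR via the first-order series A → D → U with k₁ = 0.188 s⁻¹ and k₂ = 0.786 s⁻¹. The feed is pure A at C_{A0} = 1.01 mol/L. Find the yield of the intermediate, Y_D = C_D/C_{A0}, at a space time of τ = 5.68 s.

0.104

For first-order series with pure A initially, C_D(τ) = k₁C_{A0}/(k₂−k₁)·(e^(−k₁τ) − e^(−k₂τ)).
e^(−k₁τ) = e^(−0.188×5.68) = e^(−1.068) = 0.3438; e^(−k₂τ) = e^(−4.464) = 0.01151.
C_D = 0.188×1.01/(0.786−0.188) × (0.3438−0.01151) = 0.3175×0.3322 = 0.1055 mol/L.
Y_D = C_D/C_{A0} = 0.1055/1.01 = 0.104.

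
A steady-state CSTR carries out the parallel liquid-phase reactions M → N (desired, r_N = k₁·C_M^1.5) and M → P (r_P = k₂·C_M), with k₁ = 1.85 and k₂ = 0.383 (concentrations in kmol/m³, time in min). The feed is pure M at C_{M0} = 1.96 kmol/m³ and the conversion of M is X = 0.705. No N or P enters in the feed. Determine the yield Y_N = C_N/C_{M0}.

Exit C_M = C_{M0}(1−X) = 1.96×0.295 = 0.5782 kmol/m³.
A CSTR operates uniformly at the exit composition, giving r_N = 0.8134 and r_P = 0.2215 (each k·C_M^n at C_M = 0.5782).
Fraction of consumed M going to N: r_N/(r_N+r_P) = 0.7860.
C_N = 0.7860·C_{M0}·X = 0.7860×1.96×0.705 = 1.09 kmol/m³; Y_N = C_N/C_{M0} = 0.554.

0.554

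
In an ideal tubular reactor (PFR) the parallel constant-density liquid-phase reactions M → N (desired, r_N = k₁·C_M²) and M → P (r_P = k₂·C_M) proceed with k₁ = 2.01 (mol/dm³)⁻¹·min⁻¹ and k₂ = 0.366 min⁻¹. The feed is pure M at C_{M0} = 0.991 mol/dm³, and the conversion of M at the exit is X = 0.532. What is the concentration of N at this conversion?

C_M = C_{M0}(1−X) = 0.4638 mol/dm³.
Along a PFR/batch, dC_P/dC_M = −r_P/(r_N+r_P) = −k₂/(k₂+k₁·C_M).
Integrating from C_{M0} to C_M: C_P = (0.366/2.01)·ln[(0.366+2.01·0.991)/(0.366+2.01·0.464)] = 0.1821·ln(2.358/1.298) = 0.1087 mol/dm³.
Then C_N = (C_{M0}−C_M) − C_P = 0.5272 − 0.1087 = 0.4185 mol/dm³.

0.419 mol/dm³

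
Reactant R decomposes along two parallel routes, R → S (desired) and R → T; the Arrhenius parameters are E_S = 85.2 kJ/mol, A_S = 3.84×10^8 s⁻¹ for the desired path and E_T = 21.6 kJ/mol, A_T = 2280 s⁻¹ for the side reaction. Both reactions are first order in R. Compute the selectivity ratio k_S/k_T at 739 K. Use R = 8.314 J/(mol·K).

5.38

Since both paths have the same order in R, the concentration cancels and S_{S/T} = k_S/k_T = (A_S/A_T)·exp[(E_T−E_S)/(RT)].
(E_T−E_S)/(RT) = (21.6−85.2)×10³/(8.314×739) = -63600/6144 = -10.35.
k_S/k_T = (3.84×10^8/2280)·exp(-10.35) = 1.684×10^5 × 3.195×10^-5 = 5.38.
Since E_S > E_T, raising the temperature improves selectivity toward S.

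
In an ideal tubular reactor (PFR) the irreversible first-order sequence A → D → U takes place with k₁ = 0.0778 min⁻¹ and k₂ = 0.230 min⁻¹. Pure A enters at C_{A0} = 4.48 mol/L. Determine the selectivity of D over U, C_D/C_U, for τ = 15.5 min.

For first-order series with pure A initially, C_D(τ) = k₁C_{A0}/(k₂−k₁)·(e^(−k₁τ) − e^(−k₂τ)).
e^(−k₁τ) = e^(−0.0778×15.5) = e^(−1.206) = 0.2994; e^(−k₂τ) = e^(−3.565) = 0.02830.
C_D = 0.0778×4.48/(0.230−0.0778) × (0.2994−0.02830) = 2.290×0.2711 = 0.6209 mol/L.
C_A = C_{A0}e^(−k₁τ) = 1.341 mol/L, so C_U = C_{A0}−C_A−C_D = 2.518 mol/L; C_D/C_U = 0.247.

0.247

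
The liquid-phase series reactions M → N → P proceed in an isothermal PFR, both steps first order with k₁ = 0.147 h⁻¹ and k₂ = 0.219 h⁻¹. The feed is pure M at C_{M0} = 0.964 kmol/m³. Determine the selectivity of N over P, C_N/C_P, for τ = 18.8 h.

0.113

The intermediate concentration in a first-order A→B→C sequence is C_N = k₁C_{M0}(e^(−k₁τ) − e^(−k₂τ))/(k₂−k₁).
e^(−k₁τ) = e^(−0.147×18.8) = e^(−2.764) = 0.06306; e^(−k₂τ) = e^(−4.117) = 0.01629.
C_N = 0.147×0.964/(0.219−0.147) × (0.06306−0.01629) = 1.968×0.04677 = 0.09206 kmol/m³.
C_M = C_{M0}e^(−k₁τ) = 0.06079 kmol/m³, so C_P = C_{M0}−C_M−C_N = 0.8111 kmol/m³; C_N/C_P = 0.113.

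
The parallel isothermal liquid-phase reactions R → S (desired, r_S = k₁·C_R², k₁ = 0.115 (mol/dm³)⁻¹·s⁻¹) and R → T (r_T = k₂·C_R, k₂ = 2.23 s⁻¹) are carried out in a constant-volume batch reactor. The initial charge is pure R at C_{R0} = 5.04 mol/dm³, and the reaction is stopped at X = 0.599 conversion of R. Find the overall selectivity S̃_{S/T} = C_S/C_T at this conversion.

C_R = C_{R0}(1−X) = 2.021 mol/dm³.
Along a PFR/batch, dC_T/dC_R = −r_T/(r_S+r_T) = −k₂/(k₂+k₁·C_R).
Integrating from C_{R0} to C_R: C_T = (2.23/0.115)·ln[(2.23+0.115·5.04)/(2.23+0.115·2.02)] = 19.39·ln(2.810/2.462) = 2.558 mol/dm³.
Then C_S = (C_{R0}−C_R) − C_T = 3.019 − 2.558 = 0.4613 mol/dm³.
S̃_{S/T} = C_S/C_T = 0.4613/2.558 = 0.180.

0.180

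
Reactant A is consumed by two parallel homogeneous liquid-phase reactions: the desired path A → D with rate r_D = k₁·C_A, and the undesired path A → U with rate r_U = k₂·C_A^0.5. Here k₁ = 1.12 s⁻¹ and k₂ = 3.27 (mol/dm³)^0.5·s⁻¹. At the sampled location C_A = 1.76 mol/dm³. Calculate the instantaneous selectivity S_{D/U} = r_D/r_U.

S_{D/U} = r_D/r_U = (k₁·C_A)/(k₂·C_A^0.5) = (k₁/k₂)·C_A^0.5.
= (1.12×1.760) / (3.27×1.760^0.5) = 1.971/4.338 = 0.454.

0.454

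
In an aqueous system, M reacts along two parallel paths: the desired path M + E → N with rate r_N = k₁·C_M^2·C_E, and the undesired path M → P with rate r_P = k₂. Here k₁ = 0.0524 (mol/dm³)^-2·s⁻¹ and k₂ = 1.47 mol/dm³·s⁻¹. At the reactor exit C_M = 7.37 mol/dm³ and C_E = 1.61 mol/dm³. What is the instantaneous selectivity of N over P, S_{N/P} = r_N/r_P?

3.12

S_{N/P} = r_N/r_P = (k₁·C_M^2·C_E)/(k₂) = (k₁/k₂)·C_M^2·C_E.
= (0.0524×7.370^2×1.610) / (1.47) = 4.582/1.470 = 3.12.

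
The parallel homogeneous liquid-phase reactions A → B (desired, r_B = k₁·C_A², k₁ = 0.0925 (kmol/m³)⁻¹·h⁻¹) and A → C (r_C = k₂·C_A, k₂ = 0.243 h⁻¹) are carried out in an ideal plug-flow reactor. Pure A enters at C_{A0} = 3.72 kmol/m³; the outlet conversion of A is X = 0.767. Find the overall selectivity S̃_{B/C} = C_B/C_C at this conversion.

C_A = C_{A0}(1−X) = 0.8668 kmol/m³.
Along a PFR/batch, dC_C/dC_A = −r_C/(r_B+r_C) = −k₂/(k₂+k₁·C_A).
Integrating from C_{A0} to C_A: C_C = (0.243/0.0925)·ln[(0.243+0.0925·3.72)/(0.243+0.0925·0.867)] = 2.627·ln(0.5871/0.3232) = 1.568 kmol/m³.
Then C_B = (C_{A0}−C_A) − C_C = 2.853 − 1.568 = 1.285 kmol/m³.
S̃_{B/C} = C_B/C_C = 1.285/1.568 = 0.819.

0.819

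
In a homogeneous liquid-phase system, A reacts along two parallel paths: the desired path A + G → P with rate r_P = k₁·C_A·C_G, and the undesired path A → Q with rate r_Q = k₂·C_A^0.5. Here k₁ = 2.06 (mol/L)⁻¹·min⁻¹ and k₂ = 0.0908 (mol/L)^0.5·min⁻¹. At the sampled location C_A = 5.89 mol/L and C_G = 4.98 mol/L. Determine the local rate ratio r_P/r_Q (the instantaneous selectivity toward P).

S_{P/Q} = r_P/r_Q = (k₁·C_A·C_G)/(k₂·C_A^0.5) = (k₁/k₂)·C_A^0.5·C_G.
= (2.06×5.890×4.980) / (0.0908×5.890^0.5) = 60.42/0.2204 = 274.

274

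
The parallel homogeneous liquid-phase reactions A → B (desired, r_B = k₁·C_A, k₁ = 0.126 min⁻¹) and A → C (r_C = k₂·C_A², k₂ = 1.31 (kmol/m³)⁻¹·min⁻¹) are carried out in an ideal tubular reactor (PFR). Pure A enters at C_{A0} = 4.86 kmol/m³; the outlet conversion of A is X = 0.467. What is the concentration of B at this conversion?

0.0589 kmol/m³

C_A = C_{A0}(1−X) = 2.590 kmol/m³.
Along a PFR/batch, dC_B/dC_A = −r_B/(r_B+r_C) = −k₁/(k₁+k₂·C_A).
Integrating from C_{A0} to C_A: C_B = (0.126/1.31)·ln[(0.126+1.31·4.86)/(0.126+1.31·2.59)] = 0.09618·ln(6.493/3.519) = 0.05890 kmol/m³.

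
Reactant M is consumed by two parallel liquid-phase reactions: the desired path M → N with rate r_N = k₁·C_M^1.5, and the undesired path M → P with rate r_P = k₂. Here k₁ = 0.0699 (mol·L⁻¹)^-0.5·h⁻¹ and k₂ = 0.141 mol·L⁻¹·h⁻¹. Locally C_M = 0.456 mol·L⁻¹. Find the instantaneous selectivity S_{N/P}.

0.153

S_{N/P} = r_N/r_P = (k₁·C_M^1.5)/(k₂) = (k₁/k₂)·C_M^1.5.
= (0.0699×0.4560^1.5) / (0.141) = 0.02152/0.1410 = 0.153.
Since the desired path is higher order in M, keeping C_M high (PFR or concentrated feed) favours N.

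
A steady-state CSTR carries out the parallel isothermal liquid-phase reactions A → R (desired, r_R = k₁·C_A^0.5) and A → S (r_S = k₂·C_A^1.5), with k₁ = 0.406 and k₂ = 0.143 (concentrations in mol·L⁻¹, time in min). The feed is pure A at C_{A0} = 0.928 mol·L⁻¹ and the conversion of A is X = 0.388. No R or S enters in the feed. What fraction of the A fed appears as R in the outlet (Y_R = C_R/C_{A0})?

0.323

Exit C_A = C_{A0}(1−X) = 0.928×0.612 = 0.5679 mol·L⁻¹.
In a CSTR the entire volume is at exit conditions, so r_R = 0.406×0.5679^0.5 = 0.3060 and r_S = 0.143×0.5679^1.5 = 0.06120.
Fraction of consumed A going to R: r_R/(r_R+r_S) = 0.8333.
C_R = 0.8333·C_{A0}·X = 0.8333×0.928×0.388 = 0.300 mol·L⁻¹; Y_R = C_R/C_{A0} = 0.323.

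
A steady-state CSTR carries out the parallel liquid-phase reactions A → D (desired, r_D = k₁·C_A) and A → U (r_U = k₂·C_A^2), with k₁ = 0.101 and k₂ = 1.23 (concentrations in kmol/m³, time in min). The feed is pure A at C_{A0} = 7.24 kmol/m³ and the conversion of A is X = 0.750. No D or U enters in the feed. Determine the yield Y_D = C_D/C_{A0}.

0.0325

Exit C_A = C_{A0}(1−X) = 7.24×0.250 = 1.810 kmol/m³.
In a CSTR the entire volume is at exit conditions, so r_D = 0.101×1.810 = 0.1828 and r_U = 1.23×1.810^2 = 4.030.
Fraction of consumed A going to D: r_D/(r_D+r_U) = 0.04340.
C_D = 0.04340·C_{A0}·X = 0.04340×7.24×0.750 = 0.236 kmol/m³; Y_D = C_D/C_{A0} = 0.0325.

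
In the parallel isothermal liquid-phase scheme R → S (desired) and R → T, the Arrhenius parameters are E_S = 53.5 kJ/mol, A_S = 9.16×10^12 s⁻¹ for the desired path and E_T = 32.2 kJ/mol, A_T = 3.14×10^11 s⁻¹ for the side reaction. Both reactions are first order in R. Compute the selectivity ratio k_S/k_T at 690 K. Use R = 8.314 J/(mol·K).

0.712

With equal orders, S_{S/T} = k_S/k_T = (A_S/A_T)·exp[(E_T−E_S)/(RT)].
(E_T−E_S)/(RT) = (32.2−53.5)×10³/(8.314×690) = -21300/5737 = -3.713.
k_S/k_T = (9.16×10^12/3.14×10^11)·exp(-3.713) = 29.17 × 0.02441 = 0.712.
Since E_S > E_T, raising the temperature improves selectivity toward S.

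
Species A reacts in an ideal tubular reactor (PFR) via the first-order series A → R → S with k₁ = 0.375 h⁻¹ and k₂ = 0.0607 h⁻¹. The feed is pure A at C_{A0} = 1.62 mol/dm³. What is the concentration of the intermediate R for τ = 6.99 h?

The intermediate concentration in a first-order A→B→C sequence is C_R = k₁C_{A0}(e^(−k₁τ) − e^(−k₂τ))/(k₂−k₁).
e^(−k₁τ) = e^(−0.375×6.99) = e^(−2.621) = 0.07271; e^(−k₂τ) = e^(−0.4243) = 0.6542.
C_R = 0.375×1.62/(0.0607−0.375) × (0.07271−0.6542) = (-1.933)×(-0.5815) = 1.124 mol/dm³.

1.12 mol/dm³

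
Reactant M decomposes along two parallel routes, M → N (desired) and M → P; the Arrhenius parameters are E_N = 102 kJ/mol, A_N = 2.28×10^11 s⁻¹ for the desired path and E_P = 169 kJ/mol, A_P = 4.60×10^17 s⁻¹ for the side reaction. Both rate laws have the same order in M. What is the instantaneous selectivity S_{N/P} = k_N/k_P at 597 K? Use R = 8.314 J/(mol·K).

0.361

k_N/k_P = (A_N/A_P)·exp[−(E_N−E_P)/(RT)] = (A_N/A_P)·exp[(E_P−E_N)/(RT)].
(E_P−E_N)/(RT) = (169−102)×10³/(8.314×597) = 67000/4963 = 13.50.
k_N/k_P = (2.28×10^11/4.60×10^17)·exp(13.50) = 4.957×10^-7 × 7.284×10^5 = 0.361.
Since E_N < E_P, lowering the temperature improves selectivity toward N.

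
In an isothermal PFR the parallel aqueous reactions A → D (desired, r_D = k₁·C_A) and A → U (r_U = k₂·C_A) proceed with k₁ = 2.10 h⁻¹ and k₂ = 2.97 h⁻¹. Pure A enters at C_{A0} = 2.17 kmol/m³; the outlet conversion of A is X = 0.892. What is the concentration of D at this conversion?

0.802 kmol/m³

C_A = C_{A0}(1−X) = 0.2344 kmol/m³.
Both paths are first order in A, so the instantaneous fraction to D is constant: dC_D/d(−C_A) = k₁/(k₁+k₂) = 0.4142.
C_D = 0.4142·(C_{A0}−C_A) = 0.4142×1.936 = 0.802 kmol/m³.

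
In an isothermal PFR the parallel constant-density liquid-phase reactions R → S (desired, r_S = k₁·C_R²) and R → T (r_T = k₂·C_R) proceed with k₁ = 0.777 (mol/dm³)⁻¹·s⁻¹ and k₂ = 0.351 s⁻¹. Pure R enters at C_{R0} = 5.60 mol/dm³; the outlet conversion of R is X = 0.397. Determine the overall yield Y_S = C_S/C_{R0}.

0.360

C_R = C_{R0}(1−X) = 3.377 mol/dm³.
Along a PFR/batch, dC_T/dC_R = −r_T/(r_S+r_T) = −k₂/(k₂+k₁·C_R).
Integrating from C_{R0} to C_R: C_T = (0.351/0.777)·ln[(0.351+0.777·5.60)/(0.351+0.777·3.38)] = 0.4517·ln(4.702/2.975) = 0.2068 mol/dm³.
Then C_S = (C_{R0}−C_R) − C_T = 2.223 − 0.2068 = 2.016 mol/dm³.
Y_S = C_S/C_{R0} = 2.016/5.60 = 0.360.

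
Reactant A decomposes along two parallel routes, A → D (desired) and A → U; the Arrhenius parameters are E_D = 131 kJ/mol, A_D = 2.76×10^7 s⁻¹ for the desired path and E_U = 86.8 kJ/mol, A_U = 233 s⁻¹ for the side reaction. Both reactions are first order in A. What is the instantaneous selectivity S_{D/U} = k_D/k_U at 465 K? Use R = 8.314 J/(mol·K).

k_D/k_U = (A_D/A_U)·exp[−(E_D−E_U)/(RT)] = (A_D/A_U)·exp[(E_U−E_D)/(RT)].
(E_U−E_D)/(RT) = (86.8−131)×10³/(8.314×465) = -44200/3866 = -11.43.
k_D/k_U = (2.76×10^7/233)·exp(-11.43) = 1.185×10^5 × 1.083×10^-5 = 1.28.

1.28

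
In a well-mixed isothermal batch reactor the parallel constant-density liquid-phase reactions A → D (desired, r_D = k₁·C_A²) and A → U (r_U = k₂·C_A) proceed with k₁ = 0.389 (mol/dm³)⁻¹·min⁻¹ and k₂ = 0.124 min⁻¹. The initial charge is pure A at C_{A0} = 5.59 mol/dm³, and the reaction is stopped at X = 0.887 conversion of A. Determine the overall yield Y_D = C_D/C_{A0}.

0.783

C_A = C_{A0}(1−X) = 0.6317 mol/dm³.
Along a PFR/batch, dC_U/dC_A = −r_U/(r_D+r_U) = −k₂/(k₂+k₁·C_A).
Integrating from C_{A0} to C_A: C_U = (0.124/0.389)·ln[(0.124+0.389·5.59)/(0.124+0.389·0.632)] = 0.3188·ln(2.299/0.3697) = 0.5825 mol/dm³.
Then C_D = (C_{A0}−C_A) − C_U = 4.958 − 0.5825 = 4.376 mol/dm³.
Y_D = C_D/C_{A0} = 4.376/5.59 = 0.783.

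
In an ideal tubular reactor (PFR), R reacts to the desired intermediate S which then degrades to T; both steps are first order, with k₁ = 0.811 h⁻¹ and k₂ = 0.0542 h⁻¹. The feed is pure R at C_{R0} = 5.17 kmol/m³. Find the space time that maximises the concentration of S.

The intermediate peaks when r₁ = r₂, i.e. k₁e^(−k₁τ) = k₂e^(−k₂τ), giving τ_opt = ln(k₂/k₁)/(k₂−k₁).
= ln(0.0542/0.811)/(0.0542−0.811) = ln(0.06683)/-0.7568 = -2.706/-0.7568 = 3.58 h.

3.58 h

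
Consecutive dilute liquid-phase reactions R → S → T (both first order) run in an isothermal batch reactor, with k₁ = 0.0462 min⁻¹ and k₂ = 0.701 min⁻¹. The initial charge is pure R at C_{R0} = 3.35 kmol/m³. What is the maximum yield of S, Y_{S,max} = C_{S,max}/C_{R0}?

0.0544

At the optimum, C_{S,max}/C_{R0} = (k₁/k₂)^[k₂/(k₂−k₁)].
= (0.0462/0.701)^(0.701/(0.701−0.0462)) = (0.06591)^(1.071) = 0.05440.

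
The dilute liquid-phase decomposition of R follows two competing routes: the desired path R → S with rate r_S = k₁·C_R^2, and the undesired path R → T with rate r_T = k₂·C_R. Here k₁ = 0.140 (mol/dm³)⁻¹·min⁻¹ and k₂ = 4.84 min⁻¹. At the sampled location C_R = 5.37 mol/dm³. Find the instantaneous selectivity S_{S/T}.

S_{S/T} = r_S/r_T = (k₁·C_R^2)/(k₂·C_R) = (k₁/k₂)·C_R.
= (0.140×5.370^2) / (4.84×5.370) = 4.037/25.99 = 0.155.

0.155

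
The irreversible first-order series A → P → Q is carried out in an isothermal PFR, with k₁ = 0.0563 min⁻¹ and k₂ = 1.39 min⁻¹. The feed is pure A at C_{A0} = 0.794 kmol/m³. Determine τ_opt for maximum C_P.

2.40 min

Setting dC_P/dτ = 0 gives τ_opt = ln(k₂/k₁)/(k₂−k₁).
= ln(1.39/0.0563)/(1.39−0.0563) = ln(24.69)/1.334 = 3.206/1.334 = 2.40 min.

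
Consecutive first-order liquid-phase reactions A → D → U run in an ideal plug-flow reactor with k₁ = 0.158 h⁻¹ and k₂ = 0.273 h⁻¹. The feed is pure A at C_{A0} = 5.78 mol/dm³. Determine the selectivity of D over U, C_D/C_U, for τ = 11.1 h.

0.262

The intermediate concentration in a first-order A→B→C sequence is C_D = k₁C_{A0}(e^(−k₁τ) − e^(−k₂τ))/(k₂−k₁).
e^(−k₁τ) = e^(−0.158×11.1) = e^(−1.754) = 0.1731; e^(−k₂τ) = e^(−3.030) = 0.04830.
C_D = 0.158×5.78/(0.273−0.158) × (0.1731−0.04830) = 7.941×0.1248 = 0.9912 mol/dm³.
C_A = C_{A0}e^(−k₁τ) = 1.001 mol/dm³, so C_U = C_{A0}−C_A−C_D = 3.788 mol/dm³; C_D/C_U = 0.262.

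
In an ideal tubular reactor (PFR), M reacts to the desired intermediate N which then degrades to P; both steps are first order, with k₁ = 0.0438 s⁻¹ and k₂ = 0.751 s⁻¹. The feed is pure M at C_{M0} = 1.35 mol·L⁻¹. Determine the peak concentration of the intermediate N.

0.0660 mol·L⁻¹

At the optimum, C_{N,max}/C_{M0} = (k₁/k₂)^[k₂/(k₂−k₁)].
= (0.0438/0.751)^(0.751/(0.751−0.0438)) = (0.05832)^(1.062) = 0.04891.
C_{N,max} = 0.04891×1.35 = 0.0660 mol·L⁻¹.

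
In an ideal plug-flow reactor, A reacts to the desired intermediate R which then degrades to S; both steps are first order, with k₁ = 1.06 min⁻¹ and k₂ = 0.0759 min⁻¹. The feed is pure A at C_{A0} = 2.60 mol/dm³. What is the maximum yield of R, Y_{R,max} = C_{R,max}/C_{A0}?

0.816

At the optimum, C_{R,max}/C_{A0} = (k₁/k₂)^[k₂/(k₂−k₁)].
= (1.06/0.0759)^(0.0759/(0.0759−1.06)) = (13.97)^(-0.07713) = 0.8160.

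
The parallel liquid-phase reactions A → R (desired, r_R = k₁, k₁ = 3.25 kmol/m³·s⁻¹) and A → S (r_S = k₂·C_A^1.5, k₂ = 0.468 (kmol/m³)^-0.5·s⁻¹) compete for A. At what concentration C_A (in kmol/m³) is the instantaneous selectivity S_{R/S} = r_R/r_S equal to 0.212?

10.2 kmol/m³

S_{R/S} = (k₁/k₂)·C_A^-1.5 ⇒ C_A = (S·k₂/k₁)^(1/(-1.5)).
= (0.212×0.468/3.25)^(-0.6667) = (0.03053)^(-0.6667) = 10.2 kmol/m³.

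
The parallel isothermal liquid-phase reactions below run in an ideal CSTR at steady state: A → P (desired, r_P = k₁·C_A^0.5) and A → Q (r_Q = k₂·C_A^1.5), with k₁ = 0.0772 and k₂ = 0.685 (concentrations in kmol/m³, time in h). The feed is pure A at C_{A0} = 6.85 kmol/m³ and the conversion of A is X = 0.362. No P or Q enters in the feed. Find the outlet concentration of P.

Exit C_A = C_{A0}(1−X) = 6.85×0.638 = 4.370 kmol/m³.
Rates in a CSTR are evaluated at the outlet concentration: r_P = 0.0772×4.370^0.5 = 0.1614, r_Q = 0.685×4.370^1.5 = 6.258.
Fraction of consumed A going to P: r_P/(r_P+r_Q) = 0.02514.
C_P = 0.02514·C_{A0}·X = 0.02514×6.85×0.362 = 0.0623 kmol/m³.

0.0623 kmol/m³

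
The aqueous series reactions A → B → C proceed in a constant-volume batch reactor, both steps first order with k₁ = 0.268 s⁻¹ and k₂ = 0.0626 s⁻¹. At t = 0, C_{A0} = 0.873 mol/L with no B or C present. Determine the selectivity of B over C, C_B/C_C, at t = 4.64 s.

The intermediate concentration in a first-order A→B→C sequence is C_B = k₁C_{A0}(e^(−k₁t) − e^(−k₂t))/(k₂−k₁).
e^(−k₁t) = e^(−0.268×4.64) = e^(−1.244) = 0.2884; e^(−k₂t) = e^(−0.2905) = 0.7479.
C_B = 0.268×0.873/(0.0626−0.268) × (0.2884−0.7479) = (-1.139)×(-0.4595) = 0.5235 mol/L.
C_A = C_{A0}e^(−k₁t) = 0.2517 mol/L, so C_C = C_{A0}−C_A−C_B = 0.09780 mol/L; C_B/C_C = 5.35.

5.35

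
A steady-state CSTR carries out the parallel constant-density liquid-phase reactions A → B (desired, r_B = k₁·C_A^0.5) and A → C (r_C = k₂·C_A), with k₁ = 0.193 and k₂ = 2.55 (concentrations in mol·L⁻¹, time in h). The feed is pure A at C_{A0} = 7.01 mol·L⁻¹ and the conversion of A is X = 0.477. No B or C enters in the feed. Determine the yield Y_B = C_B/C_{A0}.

Exit C_A = C_{A0}(1−X) = 7.01×0.523 = 3.666 mol·L⁻¹.
Rates in a CSTR are evaluated at the outlet concentration: r_B = 0.193×3.666^0.5 = 0.3695, r_C = 2.55×3.666 = 9.349.
Fraction of consumed A going to B: r_B/(r_B+r_C) = 0.03803.
C_B = 0.03803·C_{A0}·X = 0.03803×7.01×0.477 = 0.127 mol·L⁻¹; Y_B = C_B/C_{A0} = 0.0181.

0.0181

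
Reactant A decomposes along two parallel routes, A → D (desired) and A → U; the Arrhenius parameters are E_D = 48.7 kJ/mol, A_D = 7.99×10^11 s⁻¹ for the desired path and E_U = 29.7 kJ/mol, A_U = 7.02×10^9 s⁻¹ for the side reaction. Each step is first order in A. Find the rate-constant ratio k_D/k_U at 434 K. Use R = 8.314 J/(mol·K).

Since both paths have the same order in A, the concentration cancels and S_{D/U} = k_D/k_U = (A_D/A_U)·exp[(E_U−E_D)/(RT)].
(E_U−E_D)/(RT) = (29.7−48.7)×10³/(8.314×434) = -19000/3608 = -5.266.
k_D/k_U = (7.99×10^11/7.02×10^9)·exp(-5.266) = 113.8 × 0.005166 = 0.588.
Since E_D > E_U, raising the temperature improves selectivity toward D.

0.588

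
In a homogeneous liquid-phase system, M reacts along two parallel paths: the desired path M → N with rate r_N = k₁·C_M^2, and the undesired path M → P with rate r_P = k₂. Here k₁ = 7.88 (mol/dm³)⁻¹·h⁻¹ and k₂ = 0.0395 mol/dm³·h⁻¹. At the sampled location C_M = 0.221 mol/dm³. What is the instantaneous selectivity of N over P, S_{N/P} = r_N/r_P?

9.74

S_{N/P} = r_N/r_P = (k₁·C_M^2)/(k₂) = (k₁/k₂)·C_M^2.
= (7.88×0.2210^2) / (0.0395) = 0.3849/0.03950 = 9.74.
Since the desired path is higher order in M, keeping C_M high (PFR or concentrated feed) favours N.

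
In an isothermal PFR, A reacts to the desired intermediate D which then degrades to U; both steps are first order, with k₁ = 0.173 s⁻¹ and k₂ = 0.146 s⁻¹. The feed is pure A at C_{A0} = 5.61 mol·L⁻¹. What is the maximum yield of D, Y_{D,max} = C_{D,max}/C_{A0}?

Evaluating C_D at τ_opt = ln(k₂/k₁)/(k₂−k₁) gives C_{D,max}/C_{A0} = (k₁/k₂)^[k₂/(k₂−k₁)].
= (0.173/0.146)^(0.146/(0.146−0.173)) = (1.185)^(-5.407) = 0.3995.

0.399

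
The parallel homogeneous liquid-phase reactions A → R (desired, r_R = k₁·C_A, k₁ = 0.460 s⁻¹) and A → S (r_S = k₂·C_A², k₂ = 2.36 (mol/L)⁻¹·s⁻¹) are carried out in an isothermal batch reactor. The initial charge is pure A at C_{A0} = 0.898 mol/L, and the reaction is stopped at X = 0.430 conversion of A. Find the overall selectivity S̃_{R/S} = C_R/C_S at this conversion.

C_A = C_{A0}(1−X) = 0.5119 mol/L.
Along a PFR/batch, dC_R/dC_A = −r_R/(r_R+r_S) = −k₁/(k₁+k₂·C_A).
Integrating from C_{A0} to C_A: C_R = (0.460/2.36)·ln[(0.460+2.36·0.898)/(0.460+2.36·0.512)] = 0.1949·ln(2.579/1.668) = 0.08496 mol/L.
C_S = (C_{A0}−C_A)−C_R = 0.3012 mol/L; S̃_{R/S} = 0.08496/0.3012 = 0.282.

0.282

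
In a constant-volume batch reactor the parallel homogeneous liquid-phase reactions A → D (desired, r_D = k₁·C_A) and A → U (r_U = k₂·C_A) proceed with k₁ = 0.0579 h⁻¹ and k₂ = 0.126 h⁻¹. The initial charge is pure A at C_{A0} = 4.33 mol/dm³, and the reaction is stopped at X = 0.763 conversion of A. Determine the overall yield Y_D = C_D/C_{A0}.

0.240

C_A = C_{A0}(1−X) = 1.026 mol/dm³.
Both paths are first order in A, so the instantaneous fraction to D is constant: dC_D/d(−C_A) = k₁/(k₁+k₂) = 0.3148.
C_D = 0.3148·(C_{A0}−C_A) = 0.3148×3.304 = 1.04 mol/dm³.
Y_D = C_D/C_{A0} = 1.040/4.33 = 0.240.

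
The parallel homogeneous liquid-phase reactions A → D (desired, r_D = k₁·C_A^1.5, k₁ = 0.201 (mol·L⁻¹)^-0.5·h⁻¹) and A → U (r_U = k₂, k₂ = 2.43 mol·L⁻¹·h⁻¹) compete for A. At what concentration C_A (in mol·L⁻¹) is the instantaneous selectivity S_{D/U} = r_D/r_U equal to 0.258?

S_{D/U} = (k₁/k₂)·C_A^1.5 ⇒ C_A = (S·k₂/k₁)^(1/1.5).
= (0.258×2.43/0.201)^(0.6667) = (3.119)^(0.6667) = 2.13 mol·L⁻¹.

2.13 mol·L⁻¹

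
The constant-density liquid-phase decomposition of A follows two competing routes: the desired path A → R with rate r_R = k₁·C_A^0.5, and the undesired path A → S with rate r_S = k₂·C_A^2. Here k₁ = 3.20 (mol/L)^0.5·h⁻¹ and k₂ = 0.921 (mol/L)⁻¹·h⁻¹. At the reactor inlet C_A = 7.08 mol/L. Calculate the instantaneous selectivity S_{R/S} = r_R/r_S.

0.184

S_{R/S} = r_R/r_S = (k₁·C_A^0.5)/(k₂·C_A^2) = (k₁/k₂)·C_A^-1.5.
= (3.20×7.080^0.5) / (0.921×7.080^2) = 8.515/46.17 = 0.184.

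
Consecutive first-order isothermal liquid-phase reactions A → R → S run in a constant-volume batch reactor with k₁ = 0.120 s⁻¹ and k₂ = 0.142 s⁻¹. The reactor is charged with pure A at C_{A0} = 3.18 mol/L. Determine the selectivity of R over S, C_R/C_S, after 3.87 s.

Solving the coupled first-order balances gives C_R(t) = [k₁/(k₂−k₁)]·C_{A0}·(e^(−k₁t) − e^(−k₂t)).
e^(−k₁t) = e^(−0.120×3.87) = e^(−0.4644) = 0.6285; e^(−k₂t) = e^(−0.5495) = 0.5772.
C_R = 0.120×3.18/(0.142−0.120) × (0.6285−0.5772) = 17.35×0.05130 = 0.8898 mol/L.
C_A = C_{A0}e^(−k₁t) = 1.999 mol/L, so C_S = C_{A0}−C_A−C_R = 0.2916 mol/L; C_R/C_S = 3.05.

3.05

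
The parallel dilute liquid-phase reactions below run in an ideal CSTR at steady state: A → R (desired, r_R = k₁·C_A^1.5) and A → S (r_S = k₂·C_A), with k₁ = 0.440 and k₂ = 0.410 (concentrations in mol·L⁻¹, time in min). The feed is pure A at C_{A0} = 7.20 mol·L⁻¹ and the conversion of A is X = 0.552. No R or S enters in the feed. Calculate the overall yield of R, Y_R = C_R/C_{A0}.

0.363

Exit C_A = C_{A0}(1−X) = 7.20×0.448 = 3.226 mol·L⁻¹.
A CSTR operates uniformly at the exit composition, giving r_R = 2.549 and r_S = 1.322 (each k·C_A^n at C_A = 3.226).
Fraction of consumed A going to R: r_R/(r_R+r_S) = 0.6584.
C_R = 0.6584·C_{A0}·X = 0.6584×7.20×0.552 = 2.62 mol·L⁻¹; Y_R = C_R/C_{A0} = 0.363.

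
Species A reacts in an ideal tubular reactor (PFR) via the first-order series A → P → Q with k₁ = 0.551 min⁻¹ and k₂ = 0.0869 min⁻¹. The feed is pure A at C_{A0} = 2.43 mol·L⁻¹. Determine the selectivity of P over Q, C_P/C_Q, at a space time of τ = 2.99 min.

5.70

Solving the coupled first-order balances gives C_P(τ) = [k₁/(k₂−k₁)]·C_{A0}·(e^(−k₁τ) − e^(−k₂τ)).
e^(−k₁τ) = e^(−0.551×2.99) = e^(−1.647) = 0.1925; e^(−k₂τ) = e^(−0.2598) = 0.7712.
C_P = 0.551×2.43/(0.0869−0.551) × (0.1925−0.7712) = (-2.885)×(-0.5786) = 1.669 mol·L⁻¹.
C_A = C_{A0}e^(−k₁τ) = 0.4679 mol·L⁻¹, so C_Q = C_{A0}−C_A−C_P = 0.2927 mol·L⁻¹; C_P/C_Q = 5.70.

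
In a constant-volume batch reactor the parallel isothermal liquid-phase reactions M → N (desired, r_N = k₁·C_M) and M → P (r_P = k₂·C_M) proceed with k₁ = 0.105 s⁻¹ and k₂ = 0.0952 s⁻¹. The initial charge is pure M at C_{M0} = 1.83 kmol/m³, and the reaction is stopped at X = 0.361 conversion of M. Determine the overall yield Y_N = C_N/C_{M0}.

0.189

C_M = C_{M0}(1−X) = 1.169 kmol/m³.
Both paths are first order in M, so the instantaneous fraction to N is constant: dC_N/d(−C_M) = k₁/(k₁+k₂) = 0.5245.
C_N = 0.5245·(C_{M0}−C_M) = 0.5245×0.6606 = 0.346 kmol/m³.
Y_N = C_N/C_{M0} = 0.3465/1.83 = 0.189.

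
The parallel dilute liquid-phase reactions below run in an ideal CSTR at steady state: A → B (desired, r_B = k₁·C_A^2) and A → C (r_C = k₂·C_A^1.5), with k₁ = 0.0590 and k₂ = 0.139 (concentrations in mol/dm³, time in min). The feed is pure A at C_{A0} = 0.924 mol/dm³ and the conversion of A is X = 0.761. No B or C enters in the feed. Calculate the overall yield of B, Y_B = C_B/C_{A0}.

Exit C_A = C_{A0}(1−X) = 0.924×0.239 = 0.2208 mol/dm³.
In a CSTR the entire volume is at exit conditions, so r_B = 0.0590×0.2208^2 = 0.002877 and r_C = 0.139×0.2208^1.5 = 0.01443.
Fraction of consumed A going to B: r_B/(r_B+r_C) = 0.1663.
C_B = 0.1663·C_{A0}·X = 0.1663×0.924×0.761 = 0.117 mol/dm³; Y_B = C_B/C_{A0} = 0.127.

0.127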